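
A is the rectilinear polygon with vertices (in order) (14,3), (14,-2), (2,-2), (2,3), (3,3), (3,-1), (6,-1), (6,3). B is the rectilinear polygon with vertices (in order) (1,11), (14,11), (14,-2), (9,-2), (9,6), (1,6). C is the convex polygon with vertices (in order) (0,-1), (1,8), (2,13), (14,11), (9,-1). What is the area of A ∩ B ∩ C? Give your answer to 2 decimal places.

3.33

The intersection is the polygon with vertices (9,3), (10.667,3), (9,-1).
By the shoelace formula its area is 3.33.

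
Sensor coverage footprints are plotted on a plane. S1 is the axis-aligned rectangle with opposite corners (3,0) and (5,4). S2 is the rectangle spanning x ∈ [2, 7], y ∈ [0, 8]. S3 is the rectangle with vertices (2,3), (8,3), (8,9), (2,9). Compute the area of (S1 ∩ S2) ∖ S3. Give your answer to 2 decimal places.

|S1 ∩ S2| = 8.
|(S1 ∩ S2) ∩ S3| = 2.
|(S1 ∩ S2) ∖ S3| = 8 − 2 = 6.00.

6.00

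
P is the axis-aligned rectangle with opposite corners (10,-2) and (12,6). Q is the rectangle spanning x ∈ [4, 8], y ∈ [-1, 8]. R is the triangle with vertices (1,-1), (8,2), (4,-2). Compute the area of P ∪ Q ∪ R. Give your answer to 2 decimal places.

By inclusion–exclusion:
Individual areas: |P| = 16, |Q| = 36, |R| = 8.
|P∩Q| = 0 (no overlap).
|P∩R| = 0.
|Q∩R| = 4.0714.
|P∩Q∩R| = 0.
|P ∪ Q ∪ R| = 60 − 4.0714 + 0 = 55.93.

55.93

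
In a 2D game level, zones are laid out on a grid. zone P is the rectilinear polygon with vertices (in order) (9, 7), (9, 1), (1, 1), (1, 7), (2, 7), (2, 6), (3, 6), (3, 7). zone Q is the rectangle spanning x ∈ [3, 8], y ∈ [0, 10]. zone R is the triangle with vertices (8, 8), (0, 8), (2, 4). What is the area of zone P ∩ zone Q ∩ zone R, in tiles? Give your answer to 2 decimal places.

4.08

The intersection is the polygon with vertices (3,6), (3,7), (6.5,7), (3,4.667).
By the shoelace formula its area is 4.08.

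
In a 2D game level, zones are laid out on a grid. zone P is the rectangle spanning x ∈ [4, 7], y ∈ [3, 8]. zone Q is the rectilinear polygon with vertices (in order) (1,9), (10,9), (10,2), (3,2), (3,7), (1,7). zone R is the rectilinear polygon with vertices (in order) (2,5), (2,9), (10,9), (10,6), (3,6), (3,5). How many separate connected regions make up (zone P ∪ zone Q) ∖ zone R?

2

(zone P ∪ zone Q) ∖ zone R splits into 2 disjoint pieces (area 28, area 2).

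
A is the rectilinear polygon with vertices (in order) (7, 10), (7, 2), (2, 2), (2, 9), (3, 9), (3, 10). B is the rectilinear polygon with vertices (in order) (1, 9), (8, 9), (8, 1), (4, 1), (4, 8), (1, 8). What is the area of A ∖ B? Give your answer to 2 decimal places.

|A| = 39, |A∩B| = 23.
|A ∖ B| = |A| − |A∩B| = 39 − 23 = 16.00.

16.00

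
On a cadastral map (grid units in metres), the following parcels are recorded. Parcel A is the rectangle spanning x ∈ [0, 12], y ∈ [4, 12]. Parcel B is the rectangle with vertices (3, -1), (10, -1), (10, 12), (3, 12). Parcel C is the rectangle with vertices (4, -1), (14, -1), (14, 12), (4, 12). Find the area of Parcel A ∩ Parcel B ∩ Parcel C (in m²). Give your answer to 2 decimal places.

48.00

The intersection is the polygon with vertices (10,4), (4,4), (4,12), (10,12).
By the shoelace formula its area is 48.00.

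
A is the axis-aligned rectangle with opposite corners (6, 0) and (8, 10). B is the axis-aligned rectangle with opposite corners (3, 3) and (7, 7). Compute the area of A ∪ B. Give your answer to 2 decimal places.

By inclusion–exclusion:
Individual areas: |A| = 20, |B| = 16.
|A∩B|: x∈[6,7], y∈[3,7] → 1·4 = 4.
|A ∪ B| = 36 − 4 = 32.00.

32.00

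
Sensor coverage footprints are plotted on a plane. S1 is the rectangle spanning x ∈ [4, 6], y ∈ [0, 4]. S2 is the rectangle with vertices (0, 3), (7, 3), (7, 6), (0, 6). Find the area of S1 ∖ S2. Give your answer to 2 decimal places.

|S1∩S2|: x∈[4,6], y∈[3,4] → 2·1 = 2.
|S1| = 8.
|S1 ∖ S2| = |S1| − |S1∩S2| = 8 − 2 = 6.00.

6.00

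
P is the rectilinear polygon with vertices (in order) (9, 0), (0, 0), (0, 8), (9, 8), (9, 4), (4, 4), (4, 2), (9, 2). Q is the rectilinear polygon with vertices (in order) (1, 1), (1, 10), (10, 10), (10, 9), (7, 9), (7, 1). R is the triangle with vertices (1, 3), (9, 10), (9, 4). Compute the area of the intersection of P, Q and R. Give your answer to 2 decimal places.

12.15

The intersection is the polygon with vertices (7,4), (4,4), (4,3.375), (1,3), (6.714,8), (7,8).
By the shoelace formula its area is 12.15.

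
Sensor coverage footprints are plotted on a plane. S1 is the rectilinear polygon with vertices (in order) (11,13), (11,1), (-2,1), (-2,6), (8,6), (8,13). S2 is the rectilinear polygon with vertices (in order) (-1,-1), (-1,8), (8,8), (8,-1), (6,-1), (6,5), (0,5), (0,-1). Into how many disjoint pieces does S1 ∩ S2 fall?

1

S1 ∩ S2 is a single connected region.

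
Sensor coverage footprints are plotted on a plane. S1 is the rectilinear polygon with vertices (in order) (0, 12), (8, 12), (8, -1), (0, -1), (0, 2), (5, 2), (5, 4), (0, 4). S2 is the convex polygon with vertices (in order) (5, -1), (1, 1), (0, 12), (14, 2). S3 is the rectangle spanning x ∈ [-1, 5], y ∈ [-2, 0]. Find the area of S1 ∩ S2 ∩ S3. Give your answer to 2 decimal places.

1.00

The intersection is the polygon with vertices (3,0), (5,0), (5,-1).
By the shoelace formula its area is 1.00.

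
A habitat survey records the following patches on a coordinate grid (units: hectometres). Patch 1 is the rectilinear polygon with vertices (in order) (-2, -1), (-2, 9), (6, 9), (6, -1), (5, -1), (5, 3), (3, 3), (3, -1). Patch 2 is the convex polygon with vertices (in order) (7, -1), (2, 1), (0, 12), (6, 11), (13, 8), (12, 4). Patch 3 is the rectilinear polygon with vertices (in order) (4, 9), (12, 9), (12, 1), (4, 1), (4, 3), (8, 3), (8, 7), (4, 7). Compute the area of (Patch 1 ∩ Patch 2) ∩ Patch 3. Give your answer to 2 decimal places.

|Patch 1 ∩ Patch 2| = 35.4182.
|(Patch 1 ∩ Patch 2) ∩ Patch 3| = 6.00.

6.00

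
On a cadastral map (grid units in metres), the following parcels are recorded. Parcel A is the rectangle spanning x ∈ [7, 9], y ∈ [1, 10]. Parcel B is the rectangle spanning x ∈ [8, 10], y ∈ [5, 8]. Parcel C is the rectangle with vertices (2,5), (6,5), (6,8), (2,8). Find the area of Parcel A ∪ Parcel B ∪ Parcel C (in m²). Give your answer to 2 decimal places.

By inclusion–exclusion:
Individual areas: |Parcel A| = 18, |Parcel B| = 6, |Parcel C| = 12.
|Parcel A∩Parcel B|: x∈[8,9], y∈[5,8] → 1·3 = 3.
|Parcel A∩Parcel C| = 0 (no overlap).
|Parcel B∩Parcel C| = 0 (no overlap).
|Parcel A∩Parcel B∩Parcel C| = 0.
|Parcel A ∪ Parcel B ∪ Parcel C| = 36 − 3 + 0 = 33.00.

33.00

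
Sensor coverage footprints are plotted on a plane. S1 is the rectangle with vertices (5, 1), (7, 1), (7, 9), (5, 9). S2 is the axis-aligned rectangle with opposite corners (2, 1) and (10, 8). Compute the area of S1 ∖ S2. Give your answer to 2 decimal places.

2.00

|S1∩S2|: x∈[5,7], y∈[1,8] → 2·7 = 14.
|S1| = 16.
|S1 ∖ S2| = |S1| − |S1∩S2| = 16 − 14 = 2.00.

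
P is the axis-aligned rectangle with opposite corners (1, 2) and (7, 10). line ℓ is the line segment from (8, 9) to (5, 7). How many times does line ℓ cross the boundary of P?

The segment meets the boundary at (7,8.333).

1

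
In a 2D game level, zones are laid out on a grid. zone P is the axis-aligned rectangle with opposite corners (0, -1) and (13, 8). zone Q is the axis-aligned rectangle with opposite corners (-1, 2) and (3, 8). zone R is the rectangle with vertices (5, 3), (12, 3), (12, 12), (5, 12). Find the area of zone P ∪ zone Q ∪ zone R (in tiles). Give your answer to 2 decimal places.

By inclusion–exclusion:
Individual areas: |zone P| = 117, |zone Q| = 24, |zone R| = 63.
|zone P∩zone Q|: x∈[0,3], y∈[2,8] → 3·6 = 18.
|zone P∩zone R|: x∈[5,12], y∈[3,8] → 7·5 = 35.
|zone Q∩zone R| = 0 (no overlap).
|zone P∩zone Q∩zone R| = 0.
|zone P ∪ zone Q ∪ zone R| = 204 − 53 + 0 = 151.00.

151.00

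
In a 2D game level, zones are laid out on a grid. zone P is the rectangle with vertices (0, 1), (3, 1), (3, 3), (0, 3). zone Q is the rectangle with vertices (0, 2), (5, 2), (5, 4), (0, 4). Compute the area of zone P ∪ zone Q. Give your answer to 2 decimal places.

By inclusion–exclusion:
Individual areas: |zone P| = 6, |zone Q| = 10.
|zone P∩zone Q|: x∈[0,3], y∈[2,3] → 3·1 = 3.
|zone P ∪ zone Q| = 16 − 3 = 13.00.

13.00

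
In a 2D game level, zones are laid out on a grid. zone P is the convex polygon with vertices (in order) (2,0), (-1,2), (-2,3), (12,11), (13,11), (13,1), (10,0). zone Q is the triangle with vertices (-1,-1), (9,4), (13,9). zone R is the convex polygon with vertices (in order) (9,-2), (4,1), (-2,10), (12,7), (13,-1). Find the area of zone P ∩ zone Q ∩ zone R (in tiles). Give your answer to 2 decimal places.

11.85

The intersection is the polygon with vertices (10.615,7.297), (11.488,7.11), (9,4), (3.75,1.375), (3.29,2.064).
By the shoelace formula its area is 11.85.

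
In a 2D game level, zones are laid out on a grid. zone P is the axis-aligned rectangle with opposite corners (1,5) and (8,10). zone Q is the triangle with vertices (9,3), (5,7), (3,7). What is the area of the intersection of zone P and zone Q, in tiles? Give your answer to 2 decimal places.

3.00

The intersection is the polygon with vertices (6,5), (3,7), (5,7), (7,5).
By the shoelace formula its area is 3.00.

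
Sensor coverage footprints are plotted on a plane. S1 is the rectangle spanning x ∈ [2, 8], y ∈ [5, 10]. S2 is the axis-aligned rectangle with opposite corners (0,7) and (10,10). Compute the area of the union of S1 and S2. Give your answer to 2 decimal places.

42.00

By inclusion–exclusion:
Individual areas: |S1| = 30, |S2| = 30.
|S1∩S2|: x∈[2,8], y∈[7,10] → 6·3 = 18.
|S1 ∪ S2| = 60 − 18 = 42.00.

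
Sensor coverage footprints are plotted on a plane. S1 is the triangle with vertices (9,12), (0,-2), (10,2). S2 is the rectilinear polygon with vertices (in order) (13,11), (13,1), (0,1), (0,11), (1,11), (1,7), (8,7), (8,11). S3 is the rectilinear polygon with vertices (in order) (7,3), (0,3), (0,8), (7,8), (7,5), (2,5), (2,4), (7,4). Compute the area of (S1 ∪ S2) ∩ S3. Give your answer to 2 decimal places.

|S1 ∪ S2| = 114.5421.
|(S1 ∪ S2) ∩ S3| = 24.89.

24.89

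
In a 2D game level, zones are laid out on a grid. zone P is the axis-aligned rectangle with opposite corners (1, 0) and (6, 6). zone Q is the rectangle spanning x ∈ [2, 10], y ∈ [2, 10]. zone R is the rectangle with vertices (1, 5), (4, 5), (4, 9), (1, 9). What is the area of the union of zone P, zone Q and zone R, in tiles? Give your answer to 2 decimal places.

By inclusion–exclusion:
Individual areas: |zone P| = 30, |zone Q| = 64, |zone R| = 12.
|zone P∩zone Q|: x∈[2,6], y∈[2,6] → 4·4 = 16.
|zone P∩zone R|: x∈[1,4], y∈[5,6] → 3·1 = 3.
|zone Q∩zone R|: x∈[2,4], y∈[5,9] → 2·4 = 8.
|zone P∩zone Q∩zone R| = 2.
|zone P ∪ zone Q ∪ zone R| = 106 − 27 + 2 = 81.00.

81.00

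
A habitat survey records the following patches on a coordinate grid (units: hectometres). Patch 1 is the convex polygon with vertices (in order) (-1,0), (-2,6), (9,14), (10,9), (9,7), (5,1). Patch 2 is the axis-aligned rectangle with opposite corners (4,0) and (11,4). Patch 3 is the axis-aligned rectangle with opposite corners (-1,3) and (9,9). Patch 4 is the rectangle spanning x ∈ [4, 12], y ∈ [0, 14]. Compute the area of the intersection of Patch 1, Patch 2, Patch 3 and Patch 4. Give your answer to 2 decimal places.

2.67

The intersection is the polygon with vertices (7,4), (6.333,3), (4,3), (4,4).
By the shoelace formula its area is 2.67.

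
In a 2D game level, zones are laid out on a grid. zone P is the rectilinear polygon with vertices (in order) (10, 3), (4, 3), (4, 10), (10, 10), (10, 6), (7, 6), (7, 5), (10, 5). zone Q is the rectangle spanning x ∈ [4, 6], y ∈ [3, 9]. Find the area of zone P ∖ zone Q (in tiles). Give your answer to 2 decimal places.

27.00

|zone P| = 39, |zone P∩zone Q| = 12.
|zone P ∖ zone Q| = |zone P| − |zone P∩zone Q| = 39 − 12 = 27.00.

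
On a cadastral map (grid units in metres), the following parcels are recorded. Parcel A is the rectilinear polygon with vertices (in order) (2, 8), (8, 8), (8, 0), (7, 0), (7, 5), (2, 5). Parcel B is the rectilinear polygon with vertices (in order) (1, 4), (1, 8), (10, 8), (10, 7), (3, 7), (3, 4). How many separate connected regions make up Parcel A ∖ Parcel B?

Parcel A ∖ Parcel B is a single connected region.

1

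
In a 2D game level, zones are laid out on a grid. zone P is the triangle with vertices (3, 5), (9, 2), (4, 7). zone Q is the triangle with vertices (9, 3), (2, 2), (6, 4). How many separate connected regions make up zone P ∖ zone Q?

2

zone P ∖ zone Q splits into 2 disjoint pieces (area 5.875, area 0.3403).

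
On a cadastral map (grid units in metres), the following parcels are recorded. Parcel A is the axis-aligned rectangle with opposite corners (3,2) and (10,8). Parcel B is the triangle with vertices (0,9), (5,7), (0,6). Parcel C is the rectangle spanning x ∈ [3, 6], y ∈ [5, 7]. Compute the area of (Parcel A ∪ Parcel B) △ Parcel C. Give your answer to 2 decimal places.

|Parcel A ∪ Parcel B| = 48.3.
|(Parcel A ∪ Parcel B) ∩ Parcel C| = 6.
|(Parcel A ∪ Parcel B) △ Parcel C| = 48.3 + 6 − 12 = 42.30.

42.30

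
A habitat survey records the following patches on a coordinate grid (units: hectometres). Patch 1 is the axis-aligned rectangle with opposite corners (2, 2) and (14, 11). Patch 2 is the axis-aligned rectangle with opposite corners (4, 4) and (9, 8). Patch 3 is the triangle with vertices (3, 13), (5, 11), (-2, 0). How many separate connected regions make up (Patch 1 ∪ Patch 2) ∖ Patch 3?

(Patch 1 ∪ Patch 2) ∖ Patch 3 splits into 2 disjoint pieces (area 100.9286, area 0.0692).

2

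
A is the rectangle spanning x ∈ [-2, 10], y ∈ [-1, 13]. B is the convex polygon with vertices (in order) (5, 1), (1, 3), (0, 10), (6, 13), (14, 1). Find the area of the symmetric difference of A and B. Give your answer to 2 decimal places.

90.50

|A| = 168, |B| = 101.5, |A∩B| = 89.5.
|A △ B| = |A| + |B| − 2·|A∩B| = 168 + 101.5 − 179 = 90.50.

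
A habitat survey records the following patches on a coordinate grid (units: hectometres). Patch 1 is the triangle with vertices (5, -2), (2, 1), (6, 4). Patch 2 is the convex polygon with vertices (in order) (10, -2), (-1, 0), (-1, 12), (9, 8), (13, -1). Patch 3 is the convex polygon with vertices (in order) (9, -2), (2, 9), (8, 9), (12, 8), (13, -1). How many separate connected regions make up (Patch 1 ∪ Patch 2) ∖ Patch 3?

2

(Patch 1 ∪ Patch 2) ∖ Patch 3 splits into 2 disjoint pieces (area 72.4247, area 0.4474).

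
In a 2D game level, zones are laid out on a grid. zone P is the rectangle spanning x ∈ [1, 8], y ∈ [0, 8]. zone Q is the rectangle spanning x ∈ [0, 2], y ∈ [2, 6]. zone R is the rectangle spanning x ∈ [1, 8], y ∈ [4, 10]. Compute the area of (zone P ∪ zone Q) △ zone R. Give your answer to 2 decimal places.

|zone P ∪ zone Q| = 60.
|(zone P ∪ zone Q) ∩ zone R| = 28.
|(zone P ∪ zone Q) △ zone R| = 60 + 42 − 56 = 46.00.

46.00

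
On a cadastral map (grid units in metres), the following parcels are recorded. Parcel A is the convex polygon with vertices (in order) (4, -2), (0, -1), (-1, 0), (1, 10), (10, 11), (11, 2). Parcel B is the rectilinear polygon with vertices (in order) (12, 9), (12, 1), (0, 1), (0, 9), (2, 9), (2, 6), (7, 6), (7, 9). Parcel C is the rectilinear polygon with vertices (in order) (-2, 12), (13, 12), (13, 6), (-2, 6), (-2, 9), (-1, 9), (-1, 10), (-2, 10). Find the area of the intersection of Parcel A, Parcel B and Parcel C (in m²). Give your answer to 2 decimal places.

14.67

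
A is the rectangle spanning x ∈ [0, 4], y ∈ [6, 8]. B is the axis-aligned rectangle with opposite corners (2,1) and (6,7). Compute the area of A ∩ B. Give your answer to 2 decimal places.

|A∩B|: x∈[2,4], y∈[6,7] → 2·1 = 2.

2.00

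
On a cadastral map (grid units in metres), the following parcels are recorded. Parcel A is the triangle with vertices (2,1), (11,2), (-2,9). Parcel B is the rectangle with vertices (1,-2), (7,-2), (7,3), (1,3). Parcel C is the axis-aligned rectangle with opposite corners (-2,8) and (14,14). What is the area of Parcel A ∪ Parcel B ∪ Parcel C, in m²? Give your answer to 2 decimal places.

153.71

By inclusion–exclusion:
Individual areas: |Parcel A| = 38, |Parcel B| = 30, |Parcel C| = 96.
|Parcel A∩Parcel B| = 9.6111.
|Parcel A∩Parcel C| = 0.6786.
|Parcel B∩Parcel C| = 0 (no overlap).
|Parcel A∩Parcel B∩Parcel C| = 0.
|Parcel A ∪ Parcel B ∪ Parcel C| = 164 − 10.2897 + 0 = 153.71.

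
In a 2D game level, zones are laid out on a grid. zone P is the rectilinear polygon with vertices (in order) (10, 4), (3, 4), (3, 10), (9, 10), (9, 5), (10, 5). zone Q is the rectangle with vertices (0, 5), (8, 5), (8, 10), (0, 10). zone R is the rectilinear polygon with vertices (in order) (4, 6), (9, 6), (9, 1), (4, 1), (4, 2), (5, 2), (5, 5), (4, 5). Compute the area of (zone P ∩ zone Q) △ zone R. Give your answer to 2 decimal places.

|zone P ∩ zone Q| = 25.
|(zone P ∩ zone Q) ∩ zone R| = 4.
|(zone P ∩ zone Q) △ zone R| = 25 + 22 − 8 = 39.00.

39.00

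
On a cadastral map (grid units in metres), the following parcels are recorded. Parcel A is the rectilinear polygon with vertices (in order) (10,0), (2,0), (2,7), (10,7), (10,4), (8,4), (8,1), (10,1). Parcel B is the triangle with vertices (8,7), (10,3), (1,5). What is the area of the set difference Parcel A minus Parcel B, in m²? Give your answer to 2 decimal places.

35.56

|Parcel A| = 50, |Parcel A∩Parcel B| = 14.4405.
|Parcel A ∖ Parcel B| = |Parcel A| − |Parcel A∩Parcel B| = 50 − 14.4405 = 35.56.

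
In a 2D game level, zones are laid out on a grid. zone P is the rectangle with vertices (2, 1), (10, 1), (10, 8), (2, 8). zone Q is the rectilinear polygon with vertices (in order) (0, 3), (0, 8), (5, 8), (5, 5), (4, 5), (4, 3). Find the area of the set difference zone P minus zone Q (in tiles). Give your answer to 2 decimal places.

43.00

|zone P| = 56, |zone P∩zone Q| = 13.
|zone P ∖ zone Q| = |zone P| − |zone P∩zone Q| = 56 − 13 = 43.00.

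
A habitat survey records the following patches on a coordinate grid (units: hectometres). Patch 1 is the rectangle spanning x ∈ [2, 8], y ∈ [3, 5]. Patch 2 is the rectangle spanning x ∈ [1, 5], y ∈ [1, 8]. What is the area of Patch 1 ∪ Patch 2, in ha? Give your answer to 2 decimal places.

By inclusion–exclusion:
Individual areas: |Patch 1| = 12, |Patch 2| = 28.
|Patch 1∩Patch 2|: x∈[2,5], y∈[3,5] → 3·2 = 6.
|Patch 1 ∪ Patch 2| = 40 − 6 = 34.00.

34.00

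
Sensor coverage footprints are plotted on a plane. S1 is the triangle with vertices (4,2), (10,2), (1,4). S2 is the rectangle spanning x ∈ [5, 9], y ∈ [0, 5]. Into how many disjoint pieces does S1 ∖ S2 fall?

2

S1 ∖ S2 splits into 2 disjoint pieces (area 3.2222, area 0.1111).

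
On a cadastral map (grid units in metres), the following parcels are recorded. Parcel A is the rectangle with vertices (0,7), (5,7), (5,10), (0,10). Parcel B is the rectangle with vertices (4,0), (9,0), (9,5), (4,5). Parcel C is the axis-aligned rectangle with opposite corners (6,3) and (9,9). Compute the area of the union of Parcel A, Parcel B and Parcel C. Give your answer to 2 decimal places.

By inclusion–exclusion:
Individual areas: |Parcel A| = 15, |Parcel B| = 25, |Parcel C| = 18.
|Parcel A∩Parcel B| = 0 (no overlap).
|Parcel A∩Parcel C| = 0 (no overlap).
|Parcel B∩Parcel C|: x∈[6,9], y∈[3,5] → 3·2 = 6.
|Parcel A∩Parcel B∩Parcel C| = 0.
|Parcel A ∪ Parcel B ∪ Parcel C| = 58 − 6 + 0 = 52.00.

52.00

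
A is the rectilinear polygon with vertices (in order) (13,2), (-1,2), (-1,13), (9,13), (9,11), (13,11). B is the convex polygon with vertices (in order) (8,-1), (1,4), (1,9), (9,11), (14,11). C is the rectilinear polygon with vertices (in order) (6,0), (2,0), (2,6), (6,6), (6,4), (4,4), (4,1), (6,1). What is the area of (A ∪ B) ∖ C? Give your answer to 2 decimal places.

|A ∪ B| = 155.55.
|(A ∪ B) ∩ C| = 12.2429.
|(A ∪ B) ∖ C| = 155.55 − 12.2429 = 143.31.

143.31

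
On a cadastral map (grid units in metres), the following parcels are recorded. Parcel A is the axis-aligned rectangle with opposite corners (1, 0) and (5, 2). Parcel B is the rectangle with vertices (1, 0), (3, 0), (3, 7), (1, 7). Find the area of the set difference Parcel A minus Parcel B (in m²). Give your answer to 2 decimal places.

|Parcel A∩Parcel B|: x∈[1,3], y∈[0,2] → 2·2 = 4.
|Parcel A| = 8.
|Parcel A ∖ Parcel B| = |Parcel A| − |Parcel A∩Parcel B| = 8 − 4 = 4.00.

4.00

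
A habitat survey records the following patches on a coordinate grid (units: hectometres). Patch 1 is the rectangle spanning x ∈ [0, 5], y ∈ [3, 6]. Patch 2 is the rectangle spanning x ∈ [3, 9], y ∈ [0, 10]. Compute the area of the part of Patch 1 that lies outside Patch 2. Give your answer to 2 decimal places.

9.00

|Patch 1∩Patch 2|: x∈[3,5], y∈[3,6] → 2·3 = 6.
|Patch 1| = 15.
|Patch 1 ∖ Patch 2| = |Patch 1| − |Patch 1∩Patch 2| = 15 − 6 = 9.00.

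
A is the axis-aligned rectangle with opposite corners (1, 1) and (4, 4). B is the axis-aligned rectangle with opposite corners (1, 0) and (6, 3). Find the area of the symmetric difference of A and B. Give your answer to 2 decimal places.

|A∩B|: x∈[1,4], y∈[1,3] → 3·2 = 6.
|A △ B| = |A| + |B| − 2·|A∩B| = 9 + 15 − 12 = 12.00.

12.00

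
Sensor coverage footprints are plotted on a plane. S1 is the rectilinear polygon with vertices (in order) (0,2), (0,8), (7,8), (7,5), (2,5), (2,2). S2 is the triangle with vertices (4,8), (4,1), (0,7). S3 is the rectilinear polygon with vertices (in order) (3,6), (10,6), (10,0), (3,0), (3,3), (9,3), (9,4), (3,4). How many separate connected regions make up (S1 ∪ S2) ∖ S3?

(S1 ∪ S2) ∖ S3 is a single connected region.

1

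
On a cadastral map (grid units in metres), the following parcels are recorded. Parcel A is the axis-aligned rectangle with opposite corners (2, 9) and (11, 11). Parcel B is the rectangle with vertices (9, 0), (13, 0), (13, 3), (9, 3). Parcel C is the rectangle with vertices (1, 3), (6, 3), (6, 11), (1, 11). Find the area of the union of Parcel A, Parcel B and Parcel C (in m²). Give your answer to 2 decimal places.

62.00

By inclusion–exclusion:
Individual areas: |Parcel A| = 18, |Parcel B| = 12, |Parcel C| = 40.
|Parcel A∩Parcel B| = 0 (no overlap).
|Parcel A∩Parcel C|: x∈[2,6], y∈[9,11] → 4·2 = 8.
|Parcel B∩Parcel C| = 0 (no overlap).
|Parcel A∩Parcel B∩Parcel C| = 0.
|Parcel A ∪ Parcel B ∪ Parcel C| = 70 − 8 + 0 = 62.00.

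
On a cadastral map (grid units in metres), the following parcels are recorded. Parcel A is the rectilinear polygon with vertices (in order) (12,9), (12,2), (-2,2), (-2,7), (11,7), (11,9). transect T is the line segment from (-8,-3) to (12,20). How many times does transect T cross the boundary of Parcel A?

2

The segment meets the boundary at (0.696,7), (-2,3.9).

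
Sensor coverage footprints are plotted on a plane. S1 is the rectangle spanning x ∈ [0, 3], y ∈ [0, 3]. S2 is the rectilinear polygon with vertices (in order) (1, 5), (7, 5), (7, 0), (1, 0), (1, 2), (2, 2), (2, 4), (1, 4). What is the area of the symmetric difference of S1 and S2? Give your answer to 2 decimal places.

|S1| = 9, |S2| = 28, |S1∩S2| = 5.
|S1 △ S2| = |S1| + |S2| − 2·|S1∩S2| = 9 + 28 − 10 = 27.00.

27.00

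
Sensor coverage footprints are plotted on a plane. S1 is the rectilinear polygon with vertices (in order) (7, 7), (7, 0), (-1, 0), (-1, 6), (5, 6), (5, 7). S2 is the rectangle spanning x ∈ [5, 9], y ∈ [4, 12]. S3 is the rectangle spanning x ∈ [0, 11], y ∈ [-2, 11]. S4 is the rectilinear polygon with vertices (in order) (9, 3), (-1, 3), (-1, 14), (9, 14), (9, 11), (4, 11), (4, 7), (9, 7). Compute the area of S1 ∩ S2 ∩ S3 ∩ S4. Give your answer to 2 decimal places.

The intersection is the polygon with vertices (5,6), (5,7), (7,7), (7,4), (5,4).
By the shoelace formula its area is 6.00.

6.00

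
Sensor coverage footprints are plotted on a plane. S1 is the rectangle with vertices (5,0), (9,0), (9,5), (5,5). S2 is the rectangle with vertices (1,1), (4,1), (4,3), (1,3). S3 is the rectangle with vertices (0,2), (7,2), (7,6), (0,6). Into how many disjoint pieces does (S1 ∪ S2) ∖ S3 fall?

2

(S1 ∪ S2) ∖ S3 splits into 2 disjoint pieces (area 14, area 3).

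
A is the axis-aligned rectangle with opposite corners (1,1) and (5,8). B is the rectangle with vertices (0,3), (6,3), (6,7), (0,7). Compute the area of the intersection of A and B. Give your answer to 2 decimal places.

|A∩B|: x∈[1,5], y∈[3,7] → 4·4 = 16.

16.00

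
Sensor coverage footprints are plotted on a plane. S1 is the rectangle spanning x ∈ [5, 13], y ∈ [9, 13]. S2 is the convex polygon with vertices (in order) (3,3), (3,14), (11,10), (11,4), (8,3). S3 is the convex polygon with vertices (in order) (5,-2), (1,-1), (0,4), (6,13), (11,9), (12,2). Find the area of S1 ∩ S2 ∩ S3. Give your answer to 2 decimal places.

12.77

The intersection is the polygon with vertices (5,11.5), (5.75,12.625), (7.667,11.667), (11,9), (5,9).
By the shoelace formula its area is 12.77.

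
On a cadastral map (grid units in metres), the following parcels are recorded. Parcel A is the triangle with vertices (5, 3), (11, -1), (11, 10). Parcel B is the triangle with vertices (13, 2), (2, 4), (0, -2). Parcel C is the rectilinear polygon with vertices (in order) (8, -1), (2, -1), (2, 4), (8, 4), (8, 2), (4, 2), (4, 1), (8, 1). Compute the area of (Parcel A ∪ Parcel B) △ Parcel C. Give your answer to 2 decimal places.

|Parcel A ∪ Parcel B| = 59.5401.
|(Parcel A ∪ Parcel B) ∩ Parcel C| = 21.3587.
|(Parcel A ∪ Parcel B) △ Parcel C| = 59.5401 + 26 − 42.7174 = 42.82.

42.82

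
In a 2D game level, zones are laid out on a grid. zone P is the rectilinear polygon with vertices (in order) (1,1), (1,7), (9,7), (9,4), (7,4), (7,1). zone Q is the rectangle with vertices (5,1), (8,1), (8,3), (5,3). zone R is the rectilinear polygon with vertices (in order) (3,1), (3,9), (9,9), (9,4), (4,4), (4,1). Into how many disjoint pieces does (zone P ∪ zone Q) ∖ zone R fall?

2

(zone P ∪ zone Q) ∖ zone R splits into 2 disjoint pieces (area 12, area 11).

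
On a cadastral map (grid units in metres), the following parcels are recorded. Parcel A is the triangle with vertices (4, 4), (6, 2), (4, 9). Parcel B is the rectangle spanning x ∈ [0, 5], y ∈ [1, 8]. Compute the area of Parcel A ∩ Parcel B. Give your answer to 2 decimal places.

3.61

The intersection is the polygon with vertices (4,4), (4,8), (4.286,8), (5,5.5), (5,3).
By the shoelace formula its area is 3.61.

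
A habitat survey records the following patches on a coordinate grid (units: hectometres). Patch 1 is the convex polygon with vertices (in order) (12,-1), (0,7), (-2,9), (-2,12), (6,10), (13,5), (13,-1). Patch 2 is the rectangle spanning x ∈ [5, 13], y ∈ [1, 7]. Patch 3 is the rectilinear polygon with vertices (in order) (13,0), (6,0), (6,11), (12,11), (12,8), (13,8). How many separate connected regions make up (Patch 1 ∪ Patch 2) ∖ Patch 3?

(Patch 1 ∪ Patch 2) ∖ Patch 3 splits into 2 disjoint pieces (area 44.3333, area 1.75).

2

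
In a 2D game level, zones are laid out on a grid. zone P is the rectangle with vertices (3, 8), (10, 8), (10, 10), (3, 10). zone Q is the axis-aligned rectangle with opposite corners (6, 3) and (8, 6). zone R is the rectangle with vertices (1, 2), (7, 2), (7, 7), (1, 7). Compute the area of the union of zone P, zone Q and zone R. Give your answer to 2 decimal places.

47.00

By inclusion–exclusion:
Individual areas: |zone P| = 14, |zone Q| = 6, |zone R| = 30.
|zone P∩zone Q| = 0 (no overlap).
|zone P∩zone R| = 0 (no overlap).
|zone Q∩zone R|: x∈[6,7], y∈[3,6] → 1·3 = 3.
|zone P∩zone Q∩zone R| = 0.
|zone P ∪ zone Q ∪ zone R| = 50 − 3 + 0 = 47.00.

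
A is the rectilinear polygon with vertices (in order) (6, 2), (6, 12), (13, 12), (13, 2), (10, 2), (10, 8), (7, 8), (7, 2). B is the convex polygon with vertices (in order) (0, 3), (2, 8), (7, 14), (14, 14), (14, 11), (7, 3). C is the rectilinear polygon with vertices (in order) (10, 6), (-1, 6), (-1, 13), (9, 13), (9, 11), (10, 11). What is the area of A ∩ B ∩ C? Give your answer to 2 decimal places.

17.00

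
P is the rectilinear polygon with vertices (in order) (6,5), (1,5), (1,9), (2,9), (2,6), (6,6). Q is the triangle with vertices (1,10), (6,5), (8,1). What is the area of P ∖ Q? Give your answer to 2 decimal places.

|P| = 8, |P∩Q| = 1.0317.
|P ∖ Q| = |P| − |P∩Q| = 8 − 1.0317 = 6.97.

6.97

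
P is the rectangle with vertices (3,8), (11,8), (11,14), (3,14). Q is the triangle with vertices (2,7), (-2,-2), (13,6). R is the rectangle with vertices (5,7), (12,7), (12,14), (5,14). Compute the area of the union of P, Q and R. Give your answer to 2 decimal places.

By inclusion–exclusion:
Individual areas: |P| = 48, |Q| = 51.5, |R| = 49.
|P∩Q| = 0.
|P∩R|: x∈[5,11], y∈[8,14] → 6·6 = 36.
|Q∩R| = 0.
|P∩Q∩R| = 0.
|P ∪ Q ∪ R| = 148.5 − 36 + 0 = 112.50.

112.50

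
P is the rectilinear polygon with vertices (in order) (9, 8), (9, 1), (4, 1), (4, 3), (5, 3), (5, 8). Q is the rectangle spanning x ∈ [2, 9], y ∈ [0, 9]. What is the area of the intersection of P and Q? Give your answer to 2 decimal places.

30.00

The intersection is the polygon with vertices (9,1), (4,1), (4,3), (5,3), (5,8), (9,8).
By the shoelace formula its area is 30.00.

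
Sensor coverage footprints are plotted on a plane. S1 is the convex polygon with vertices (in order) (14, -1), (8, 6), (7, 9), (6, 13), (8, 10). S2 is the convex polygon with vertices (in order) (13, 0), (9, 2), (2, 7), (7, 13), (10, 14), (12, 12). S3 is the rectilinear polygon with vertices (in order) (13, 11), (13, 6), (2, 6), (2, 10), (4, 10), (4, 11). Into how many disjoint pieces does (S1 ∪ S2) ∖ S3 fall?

2

(S1 ∪ S2) ∖ S3 splits into 2 disjoint pieces (area 30.0662, area 13.3365).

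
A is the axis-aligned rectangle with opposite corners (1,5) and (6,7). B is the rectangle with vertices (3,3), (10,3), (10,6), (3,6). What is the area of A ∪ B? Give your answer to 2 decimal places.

By inclusion–exclusion:
Individual areas: |A| = 10, |B| = 21.
|A∩B|: x∈[3,6], y∈[5,6] → 3·1 = 3.
|A ∪ B| = 31 − 3 = 28.00.

28.00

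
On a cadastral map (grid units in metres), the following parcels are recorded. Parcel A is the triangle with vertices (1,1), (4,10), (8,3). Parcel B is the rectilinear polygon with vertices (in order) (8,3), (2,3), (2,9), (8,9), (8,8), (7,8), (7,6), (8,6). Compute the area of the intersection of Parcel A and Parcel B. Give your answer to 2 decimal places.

21.55

The intersection is the polygon with vertices (3.667,9), (4.571,9), (8,3), (2,3), (2,4).
By the shoelace formula its area is 21.55.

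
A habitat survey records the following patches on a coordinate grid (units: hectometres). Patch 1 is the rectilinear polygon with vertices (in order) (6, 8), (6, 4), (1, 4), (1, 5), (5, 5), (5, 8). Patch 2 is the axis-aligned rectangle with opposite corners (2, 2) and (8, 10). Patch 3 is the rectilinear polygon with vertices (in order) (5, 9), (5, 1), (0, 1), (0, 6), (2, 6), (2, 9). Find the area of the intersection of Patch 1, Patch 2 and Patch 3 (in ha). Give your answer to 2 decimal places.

3.00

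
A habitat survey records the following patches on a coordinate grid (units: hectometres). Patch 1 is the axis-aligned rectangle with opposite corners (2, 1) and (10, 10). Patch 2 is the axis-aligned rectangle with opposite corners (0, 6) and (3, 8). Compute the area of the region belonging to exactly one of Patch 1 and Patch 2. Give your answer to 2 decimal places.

|Patch 1∩Patch 2|: x∈[2,3], y∈[6,8] → 1·2 = 2.
|Patch 1 △ Patch 2| = |Patch 1| + |Patch 2| − 2·|Patch 1∩Patch 2| = 72 + 6 − 4 = 74.00.

74.00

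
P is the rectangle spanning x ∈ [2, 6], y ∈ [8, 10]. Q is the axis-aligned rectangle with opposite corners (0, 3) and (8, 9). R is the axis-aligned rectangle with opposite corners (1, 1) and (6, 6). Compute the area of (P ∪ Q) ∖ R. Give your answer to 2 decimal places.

37.00

|P ∪ Q| = 52.
|(P ∪ Q) ∩ R| = 15.
|(P ∪ Q) ∖ R| = 52 − 15 = 37.00.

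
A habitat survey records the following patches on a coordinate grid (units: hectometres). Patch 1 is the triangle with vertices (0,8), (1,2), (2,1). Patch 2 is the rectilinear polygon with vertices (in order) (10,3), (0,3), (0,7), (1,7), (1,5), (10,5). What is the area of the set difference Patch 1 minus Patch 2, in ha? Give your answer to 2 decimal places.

|Patch 1| = 2.5, |Patch 1∩Patch 2| = 1.4286.
|Patch 1 ∖ Patch 2| = |Patch 1| − |Patch 1∩Patch 2| = 2.5 − 1.4286 = 1.07.

1.07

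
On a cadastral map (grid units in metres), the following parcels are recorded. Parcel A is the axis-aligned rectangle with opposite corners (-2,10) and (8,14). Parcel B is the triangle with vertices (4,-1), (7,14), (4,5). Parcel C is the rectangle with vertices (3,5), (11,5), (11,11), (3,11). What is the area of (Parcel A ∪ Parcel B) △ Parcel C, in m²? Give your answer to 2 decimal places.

77.27

|Parcel A ∪ Parcel B| = 47.9333.
|(Parcel A ∪ Parcel B) ∩ Parcel C| = 9.3333.
|(Parcel A ∪ Parcel B) △ Parcel C| = 47.9333 + 48 − 18.6667 = 77.27.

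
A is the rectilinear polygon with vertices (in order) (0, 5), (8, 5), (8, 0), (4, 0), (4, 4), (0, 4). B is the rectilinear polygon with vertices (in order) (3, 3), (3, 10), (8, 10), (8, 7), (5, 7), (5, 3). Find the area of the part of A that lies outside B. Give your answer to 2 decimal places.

|A| = 24, |A∩B| = 3.
|A ∖ B| = |A| − |A∩B| = 24 − 3 = 21.00.

21.00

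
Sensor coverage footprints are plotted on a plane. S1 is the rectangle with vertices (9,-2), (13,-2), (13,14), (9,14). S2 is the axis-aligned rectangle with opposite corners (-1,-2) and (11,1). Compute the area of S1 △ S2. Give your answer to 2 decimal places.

88.00

|S1∩S2|: x∈[9,11], y∈[-2,1] → 2·3 = 6.
|S1 △ S2| = |S1| + |S2| − 2·|S1∩S2| = 64 + 36 − 12 = 88.00.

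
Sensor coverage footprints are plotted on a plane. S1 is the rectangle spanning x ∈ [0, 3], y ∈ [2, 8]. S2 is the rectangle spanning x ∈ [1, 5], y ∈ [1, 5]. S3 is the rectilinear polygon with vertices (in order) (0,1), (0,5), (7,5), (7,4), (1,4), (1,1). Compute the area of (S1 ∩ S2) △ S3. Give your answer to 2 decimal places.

12.00

|S1 ∩ S2| = 6.
|(S1 ∩ S2) ∩ S3| = 2.
|(S1 ∩ S2) △ S3| = 6 + 10 − 4 = 12.00.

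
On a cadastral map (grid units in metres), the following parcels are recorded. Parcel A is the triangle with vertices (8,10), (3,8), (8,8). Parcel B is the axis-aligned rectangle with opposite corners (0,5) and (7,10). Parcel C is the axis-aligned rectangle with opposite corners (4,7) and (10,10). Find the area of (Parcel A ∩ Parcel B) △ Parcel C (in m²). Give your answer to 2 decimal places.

15.20

|Parcel A ∩ Parcel B| = 3.2.
|(Parcel A ∩ Parcel B) ∩ Parcel C| = 3.
|(Parcel A ∩ Parcel B) △ Parcel C| = 3.2 + 18 − 6 = 15.20.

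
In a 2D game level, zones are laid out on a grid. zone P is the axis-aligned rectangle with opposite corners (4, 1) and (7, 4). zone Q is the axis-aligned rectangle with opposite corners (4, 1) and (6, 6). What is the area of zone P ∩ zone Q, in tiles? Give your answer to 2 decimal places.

|zone P∩zone Q|: x∈[4,6], y∈[1,4] → 2·3 = 6.

6.00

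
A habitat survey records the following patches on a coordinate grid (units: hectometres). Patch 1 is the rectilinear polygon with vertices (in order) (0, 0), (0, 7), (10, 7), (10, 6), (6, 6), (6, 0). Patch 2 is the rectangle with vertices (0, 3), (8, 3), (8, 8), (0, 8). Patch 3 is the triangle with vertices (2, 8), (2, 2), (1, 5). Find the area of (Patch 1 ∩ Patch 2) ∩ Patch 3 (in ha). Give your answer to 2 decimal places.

The region (Patch 1 ∩ Patch 2) ∩ Patch 3 is the polygon with vertices (2,7), (2,3), (1.667,3), (1,5), (1.667,7).
By the shoelace formula its area is 2.67.

2.67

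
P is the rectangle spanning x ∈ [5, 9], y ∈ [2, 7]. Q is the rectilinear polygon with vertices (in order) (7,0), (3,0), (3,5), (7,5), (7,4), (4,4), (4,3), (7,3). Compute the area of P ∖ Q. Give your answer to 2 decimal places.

16.00

|P| = 20, |P∩Q| = 4.
|P ∖ Q| = |P| − |P∩Q| = 20 − 4 = 16.00.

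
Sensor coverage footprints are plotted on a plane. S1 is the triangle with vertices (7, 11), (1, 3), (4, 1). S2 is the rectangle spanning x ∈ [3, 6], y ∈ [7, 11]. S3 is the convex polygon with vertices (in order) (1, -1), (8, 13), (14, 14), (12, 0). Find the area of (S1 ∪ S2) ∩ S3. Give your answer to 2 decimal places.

9.07

The region (S1 ∪ S2) ∩ S3 is the polygon with vertices (6,7.667), (6,7), (5.8,7), (4,1), (2.5,2), (7,11).
By the shoelace formula its area is 9.07.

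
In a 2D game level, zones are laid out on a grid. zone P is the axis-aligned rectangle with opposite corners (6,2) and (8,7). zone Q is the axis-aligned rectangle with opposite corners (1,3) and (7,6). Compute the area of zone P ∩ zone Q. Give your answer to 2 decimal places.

3.00

|zone P∩zone Q|: x∈[6,7], y∈[3,6] → 1·3 = 3.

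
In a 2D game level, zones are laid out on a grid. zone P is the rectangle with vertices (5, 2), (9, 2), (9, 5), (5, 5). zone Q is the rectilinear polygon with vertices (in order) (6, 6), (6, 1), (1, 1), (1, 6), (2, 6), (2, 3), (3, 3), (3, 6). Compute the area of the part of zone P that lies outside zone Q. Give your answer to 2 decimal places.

|zone P| = 12, |zone P∩zone Q| = 3.
|zone P ∖ zone Q| = |zone P| − |zone P∩zone Q| = 12 − 3 = 9.00.

9.00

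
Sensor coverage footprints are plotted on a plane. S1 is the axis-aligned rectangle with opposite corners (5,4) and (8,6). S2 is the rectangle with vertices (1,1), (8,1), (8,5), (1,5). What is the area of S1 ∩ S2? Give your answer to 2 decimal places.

|S1∩S2|: x∈[5,8], y∈[4,5] → 3·1 = 3.

3.00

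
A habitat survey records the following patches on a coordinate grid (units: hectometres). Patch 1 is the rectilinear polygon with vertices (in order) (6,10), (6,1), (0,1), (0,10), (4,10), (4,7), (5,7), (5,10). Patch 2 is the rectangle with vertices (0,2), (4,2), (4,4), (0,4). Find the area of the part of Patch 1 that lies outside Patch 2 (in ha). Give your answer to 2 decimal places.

43.00

|Patch 1| = 51, |Patch 1∩Patch 2| = 8.
|Patch 1 ∖ Patch 2| = |Patch 1| − |Patch 1∩Patch 2| = 51 − 8 = 43.00.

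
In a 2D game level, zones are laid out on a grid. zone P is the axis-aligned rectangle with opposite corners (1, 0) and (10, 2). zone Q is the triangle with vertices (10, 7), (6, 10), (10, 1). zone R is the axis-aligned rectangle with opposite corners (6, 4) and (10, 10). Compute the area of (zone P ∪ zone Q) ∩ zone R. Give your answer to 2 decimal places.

The region (zone P ∪ zone Q) ∩ zone R is the polygon with vertices (6,10), (10,7), (10,4), (8.667,4).
By the shoelace formula its area is 10.00.

10.00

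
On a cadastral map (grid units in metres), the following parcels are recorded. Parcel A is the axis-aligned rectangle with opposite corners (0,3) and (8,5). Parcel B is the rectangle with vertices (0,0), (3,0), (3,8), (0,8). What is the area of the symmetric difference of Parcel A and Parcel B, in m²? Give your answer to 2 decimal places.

28.00

|Parcel A∩Parcel B|: x∈[0,3], y∈[3,5] → 3·2 = 6.
|Parcel A △ Parcel B| = |Parcel A| + |Parcel B| − 2·|Parcel A∩Parcel B| = 16 + 24 − 12 = 28.00.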